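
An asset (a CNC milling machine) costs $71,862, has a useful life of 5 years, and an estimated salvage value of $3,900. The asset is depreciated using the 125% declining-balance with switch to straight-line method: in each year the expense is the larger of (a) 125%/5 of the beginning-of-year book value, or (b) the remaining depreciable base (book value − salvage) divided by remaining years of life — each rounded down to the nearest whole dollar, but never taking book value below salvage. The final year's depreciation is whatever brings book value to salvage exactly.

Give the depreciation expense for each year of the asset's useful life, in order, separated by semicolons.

$17,965; $13,474; $12,174; $12,174; $12,175

Depreciable base = $71,862 − $3,900 = $67,962.
Year 1: DB = ⌊$71,862 × 125%/5⌋ = $17,965; SL = ⌊$67,962/5⌋ = $13,592 → take DB $17,965. Book value $53,897.
Year 2: DB = ⌊$53,897 × 125%/5⌋ = $13,474; SL = ⌊$49,997/4⌋ = $12,499 → take DB $13,474. Book value $40,423.
Year 3: DB = ⌊$40,423 × 125%/5⌋ = $10,105; SL = ⌊$36,523/3⌋ = $12,174 → take SL $12,174. Book value $28,249.
Year 4: DB = ⌊$28,249 × 125%/5⌋ = $7,062; SL = ⌊$24,349/2⌋ = $12,174 → take SL $12,174. Book value $16,075.
Year 5 (final): $16,075 − $3,900 = $12,175. Book value $3,900.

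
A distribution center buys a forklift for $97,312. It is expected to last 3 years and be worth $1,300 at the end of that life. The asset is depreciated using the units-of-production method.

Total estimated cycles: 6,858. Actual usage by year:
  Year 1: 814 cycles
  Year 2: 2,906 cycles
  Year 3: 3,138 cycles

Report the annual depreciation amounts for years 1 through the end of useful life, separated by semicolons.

Depreciable base = $97,312 − $1,300 = $96,012.
Rate = $96,012 / 6,858 cycles = $14 per cycle.
Year 1: 814 × $14 = $11,396. Book value $85,916.
Year 2: 2,906 × $14 = $40,684. Book value $45,232.
Year 3: 3,138 × $14 = $43,932. Book value $1,300.

$11,396; $40,684; $43,932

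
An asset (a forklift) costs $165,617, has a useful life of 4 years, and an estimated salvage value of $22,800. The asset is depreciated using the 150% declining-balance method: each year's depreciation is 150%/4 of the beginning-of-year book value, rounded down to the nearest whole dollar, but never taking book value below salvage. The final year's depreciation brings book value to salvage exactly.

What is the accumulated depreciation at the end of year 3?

Depreciable base = $165,617 − $22,800 = $142,817.
Year 1: ⌊$165,617 × 150%/4⌋ = $62,106. Book value $103,511.
Year 2: ⌊$103,511 × 150%/4⌋ = $38,816. Book value $64,695.
Year 3: ⌊$64,695 × 150%/4⌋ = $24,260. Book value $40,435.
Accumulated through year 3 = $165,617 − $40,435 = $125,182.

$125,182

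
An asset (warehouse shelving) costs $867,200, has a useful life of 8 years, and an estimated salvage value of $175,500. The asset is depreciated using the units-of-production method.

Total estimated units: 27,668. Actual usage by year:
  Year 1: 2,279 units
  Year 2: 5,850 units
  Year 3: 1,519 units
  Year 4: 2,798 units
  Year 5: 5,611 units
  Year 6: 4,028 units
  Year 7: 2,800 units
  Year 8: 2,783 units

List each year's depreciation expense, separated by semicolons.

$56,975; $146,250; $37,975; $69,950; $140,275; $100,700; $70,000; $69,575

Depreciable base = $867,200 − $175,500 = $691,700.
Rate = $691,700 / 27,668 units = $25 per unit.
Year 1: 2,279 × $25 = $56,975. Book value $810,225.
Year 2: 5,850 × $25 = $146,250. Book value $663,975.
Year 3: 1,519 × $25 = $37,975. Book value $626,000.
Year 4: 2,798 × $25 = $69,950. Book value $556,050.
Year 5: 5,611 × $25 = $140,275. Book value $415,775.
Year 6: 4,028 × $25 = $100,700. Book value $315,075.
Year 7: 2,800 × $25 = $70,000. Book value $245,075.
Year 8: 2,783 × $25 = $69,575. Book value $175,500.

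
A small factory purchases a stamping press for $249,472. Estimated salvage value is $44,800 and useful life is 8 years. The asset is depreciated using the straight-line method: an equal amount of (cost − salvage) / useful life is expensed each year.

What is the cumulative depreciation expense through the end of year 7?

$179,088

Depreciable base = $249,472 − $44,800 = $204,672.
Annual expense = $204,672 / 8 = $25,584.
End of year 1: book value $223,888.
End of year 2: book value $198,304.
End of year 3: book value $172,720.
End of year 4: book value $147,136.
End of year 5: book value $121,552.
End of year 6: book value $95,968.
End of year 7: book value $70,384.
Accumulated through year 7 = $249,472 − $70,384 = $179,088.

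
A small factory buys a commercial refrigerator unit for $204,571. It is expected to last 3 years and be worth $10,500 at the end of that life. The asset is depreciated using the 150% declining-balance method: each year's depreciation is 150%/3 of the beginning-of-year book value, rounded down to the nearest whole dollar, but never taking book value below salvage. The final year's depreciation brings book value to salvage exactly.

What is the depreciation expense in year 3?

Depreciable base = $204,571 − $10,500 = $194,071.
Year 1: ⌊$204,571 × 150%/3⌋ = $102,285. Book value $102,286.
Year 2: ⌊$102,286 × 150%/3⌋ = $51,143. Book value $51,143.
Year 3 (final): $51,143 − $10,500 = $40,643. Book value $10,500.

$40,643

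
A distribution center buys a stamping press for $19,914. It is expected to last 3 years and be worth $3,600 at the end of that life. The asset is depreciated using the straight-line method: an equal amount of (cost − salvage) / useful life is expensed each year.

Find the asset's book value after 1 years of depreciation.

$14,476

Depreciable base = $19,914 − $3,600 = $16,314.
Annual expense = $16,314 / 3 = $5,438.
End of year 1: book value $14,476.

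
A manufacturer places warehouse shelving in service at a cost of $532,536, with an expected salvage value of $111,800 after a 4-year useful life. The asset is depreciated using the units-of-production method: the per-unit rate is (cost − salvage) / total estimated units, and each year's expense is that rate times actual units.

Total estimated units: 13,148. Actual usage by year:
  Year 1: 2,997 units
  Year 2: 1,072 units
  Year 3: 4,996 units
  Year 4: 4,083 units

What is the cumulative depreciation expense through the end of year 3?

Depreciable base = $532,536 − $111,800 = $420,736.
Rate = $420,736 / 13,148 units = $32 per unit.
Year 1: 2,997 × $32 = $95,904. Book value $436,632.
Year 2: 1,072 × $32 = $34,304. Book value $402,328.
Year 3: 4,996 × $32 = $159,872. Book value $242,456.
Accumulated through year 3 = $532,536 − $242,456 = $290,080.

$290,080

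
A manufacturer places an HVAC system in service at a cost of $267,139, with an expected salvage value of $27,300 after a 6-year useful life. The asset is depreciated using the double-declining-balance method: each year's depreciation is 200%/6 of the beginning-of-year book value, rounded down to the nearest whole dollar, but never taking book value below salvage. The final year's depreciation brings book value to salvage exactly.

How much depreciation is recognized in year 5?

$17,589

Depreciable base = $267,139 − $27,300 = $239,839.
Year 1: ⌊$267,139 × 200%/6⌋ = $89,046. Book value $178,093.
Year 2: ⌊$178,093 × 200%/6⌋ = $59,364. Book value $118,729.
Year 3: ⌊$118,729 × 200%/6⌋ = $39,576. Book value $79,153.
Year 4: ⌊$79,153 × 200%/6⌋ = $26,384. Book value $52,769.
Year 5: ⌊$52,769 × 200%/6⌋ = $17,589. Book value $35,180.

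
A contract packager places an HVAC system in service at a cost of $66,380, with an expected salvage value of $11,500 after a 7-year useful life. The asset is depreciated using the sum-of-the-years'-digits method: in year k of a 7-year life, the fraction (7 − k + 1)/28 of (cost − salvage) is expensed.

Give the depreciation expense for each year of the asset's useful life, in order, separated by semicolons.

$13,720; $11,760; $9,800; $7,840; $5,880; $3,920; $1,960

Depreciable base = $66,380 − $11,500 = $54,880.
Sum of the years' digits = 7+6+5+4+3+2+1 = 28.
Year 1: $54,880 × 7/28 = $13,720. Book value $52,660.
Year 2: $54,880 × 6/28 = $11,760. Book value $40,900.
Year 3: $54,880 × 5/28 = $9,800. Book value $31,100.
Year 4: $54,880 × 4/28 = $7,840. Book value $23,260.
Year 5: $54,880 × 3/28 = $5,880. Book value $17,380.
Year 6: $54,880 × 2/28 = $3,920. Book value $13,460.
Year 7: $54,880 × 1/28 = $1,960. Book value $11,500.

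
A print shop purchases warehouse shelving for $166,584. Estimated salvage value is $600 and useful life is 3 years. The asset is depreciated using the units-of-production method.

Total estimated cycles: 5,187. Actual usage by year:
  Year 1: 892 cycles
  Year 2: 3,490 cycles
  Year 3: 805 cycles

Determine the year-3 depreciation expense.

Depreciable base = $166,584 − $600 = $165,984.
Rate = $165,984 / 5,187 cycles = $32 per cycle.
Year 1: 892 × $32 = $28,544. Book value $138,040.
Year 2: 3,490 × $32 = $111,680. Book value $26,360.
Year 3: 805 × $32 = $25,760. Book value $600.

$25,760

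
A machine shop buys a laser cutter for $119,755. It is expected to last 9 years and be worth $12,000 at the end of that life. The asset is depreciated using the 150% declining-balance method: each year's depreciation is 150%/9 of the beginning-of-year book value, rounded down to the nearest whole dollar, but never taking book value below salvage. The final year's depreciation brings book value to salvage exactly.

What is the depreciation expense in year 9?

$15,854

Depreciable base = $119,755 − $12,000 = $107,755.
Year 1: ⌊$119,755 × 150%/9⌋ = $19,959. Book value $99,796.
Year 2: ⌊$99,796 × 150%/9⌋ = $16,632. Book value $83,164.
Year 3: ⌊$83,164 × 150%/9⌋ = $13,860. Book value $69,304.
Year 4: ⌊$69,304 × 150%/9⌋ = $11,550. Book value $57,754.
Year 5: ⌊$57,754 × 150%/9⌋ = $9,625. Book value $48,129.
Year 6: ⌊$48,129 × 150%/9⌋ = $8,021. Book value $40,108.
Year 7: ⌊$40,108 × 150%/9⌋ = $6,684. Book value $33,424.
Year 8: ⌊$33,424 × 150%/9⌋ = $5,570. Book value $27,854.
Year 9 (final): $27,854 − $12,000 = $15,854. Book value $12,000.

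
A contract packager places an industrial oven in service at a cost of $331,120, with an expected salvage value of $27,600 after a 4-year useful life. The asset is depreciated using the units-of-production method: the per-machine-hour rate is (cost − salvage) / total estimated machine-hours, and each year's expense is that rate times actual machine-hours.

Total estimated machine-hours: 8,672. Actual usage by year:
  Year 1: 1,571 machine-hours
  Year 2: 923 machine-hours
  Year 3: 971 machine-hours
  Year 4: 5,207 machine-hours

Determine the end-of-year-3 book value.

$209,845

Depreciable base = $331,120 − $27,600 = $303,520.
Rate = $303,520 / 8,672 machine-hours = $35 per machine-hour.
Year 1: 1,571 × $35 = $54,985. Book value $276,135.
Year 2: 923 × $35 = $32,305. Book value $243,830.
Year 3: 971 × $35 = $33,985. Book value $209,845.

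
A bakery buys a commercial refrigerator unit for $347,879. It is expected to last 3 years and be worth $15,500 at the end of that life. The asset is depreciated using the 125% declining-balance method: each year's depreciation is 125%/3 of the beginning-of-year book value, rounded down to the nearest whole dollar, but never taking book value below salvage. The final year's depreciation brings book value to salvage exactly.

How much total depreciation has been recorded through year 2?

$229,503

Depreciable base = $347,879 − $15,500 = $332,379.
Year 1: ⌊$347,879 × 125%/3⌋ = $144,949. Book value $202,930.
Year 2: ⌊$202,930 × 125%/3⌋ = $84,554. Book value $118,376.
Accumulated through year 2 = $347,879 − $118,376 = $229,503.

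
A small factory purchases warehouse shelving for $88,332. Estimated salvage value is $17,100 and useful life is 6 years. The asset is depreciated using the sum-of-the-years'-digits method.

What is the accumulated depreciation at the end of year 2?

Depreciable base = $88,332 − $17,100 = $71,232.
Sum of the years' digits = 6+5+4+3+2+1 = 21.
Year 1: $71,232 × 6/21 = $20,352. Book value $67,980.
Year 2: $71,232 × 5/21 = $16,960. Book value $51,020.
Accumulated through year 2 = $88,332 − $51,020 = $37,312.

$37,312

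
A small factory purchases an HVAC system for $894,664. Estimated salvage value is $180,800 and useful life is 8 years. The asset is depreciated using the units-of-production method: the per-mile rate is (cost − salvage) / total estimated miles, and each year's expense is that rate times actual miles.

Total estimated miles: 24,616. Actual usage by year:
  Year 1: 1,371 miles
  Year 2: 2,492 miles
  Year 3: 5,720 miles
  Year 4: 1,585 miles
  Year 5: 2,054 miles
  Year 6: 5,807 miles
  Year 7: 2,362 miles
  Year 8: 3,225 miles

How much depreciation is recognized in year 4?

Depreciable base = $894,664 − $180,800 = $713,864.
Rate = $713,864 / 24,616 miles = $29 per mile.
Year 1: 1,371 × $29 = $39,759. Book value $854,905.
Year 2: 2,492 × $29 = $72,268. Book value $782,637.
Year 3: 5,720 × $29 = $165,880. Book value $616,757.
Year 4: 1,585 × $29 = $45,965. Book value $570,792.

$45,965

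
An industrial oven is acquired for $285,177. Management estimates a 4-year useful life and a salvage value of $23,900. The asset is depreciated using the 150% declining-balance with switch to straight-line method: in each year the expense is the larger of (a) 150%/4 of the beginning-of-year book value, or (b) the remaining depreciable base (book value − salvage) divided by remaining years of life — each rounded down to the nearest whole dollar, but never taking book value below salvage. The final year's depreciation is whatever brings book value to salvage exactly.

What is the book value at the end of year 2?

$111,398

Depreciable base = $285,177 − $23,900 = $261,277.
Year 1: DB = ⌊$285,177 × 150%/4⌋ = $106,941; SL = ⌊$261,277/4⌋ = $65,319 → take DB $106,941. Book value $178,236.
Year 2: DB = ⌊$178,236 × 150%/4⌋ = $66,838; SL = ⌊$154,336/3⌋ = $51,445 → take DB $66,838. Book value $111,398.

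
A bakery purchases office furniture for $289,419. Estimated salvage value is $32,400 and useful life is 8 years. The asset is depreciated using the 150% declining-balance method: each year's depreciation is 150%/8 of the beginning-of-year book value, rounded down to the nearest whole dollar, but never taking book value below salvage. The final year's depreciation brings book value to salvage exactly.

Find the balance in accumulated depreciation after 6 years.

$206,152

Depreciable base = $289,419 − $32,400 = $257,019.
Year 1: ⌊$289,419 × 150%/8⌋ = $54,266. Book value $235,153.
Year 2: ⌊$235,153 × 150%/8⌋ = $44,091. Book value $191,062.
Year 3: ⌊$191,062 × 150%/8⌋ = $35,824. Book value $155,238.
Year 4: ⌊$155,238 × 150%/8⌋ = $29,107. Book value $126,131.
Year 5: ⌊$126,131 × 150%/8⌋ = $23,649. Book value $102,482.
Year 6: ⌊$102,482 × 150%/8⌋ = $19,215. Book value $83,267.
Accumulated through year 6 = $289,419 − $83,267 = $206,152.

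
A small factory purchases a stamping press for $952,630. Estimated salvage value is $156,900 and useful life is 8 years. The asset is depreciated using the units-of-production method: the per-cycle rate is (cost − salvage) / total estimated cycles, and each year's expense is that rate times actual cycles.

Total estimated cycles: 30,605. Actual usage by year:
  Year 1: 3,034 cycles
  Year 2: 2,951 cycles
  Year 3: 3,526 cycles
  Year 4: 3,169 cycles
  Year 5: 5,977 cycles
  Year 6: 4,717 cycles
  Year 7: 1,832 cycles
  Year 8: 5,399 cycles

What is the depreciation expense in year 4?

Depreciable base = $952,630 − $156,900 = $795,730.
Rate = $795,730 / 30,605 cycles = $26 per cycle.
Year 1: 3,034 × $26 = $78,884. Book value $873,746.
Year 2: 2,951 × $26 = $76,726. Book value $797,020.
Year 3: 3,526 × $26 = $91,676. Book value $705,344.
Year 4: 3,169 × $26 = $82,394. Book value $622,950.

$82,394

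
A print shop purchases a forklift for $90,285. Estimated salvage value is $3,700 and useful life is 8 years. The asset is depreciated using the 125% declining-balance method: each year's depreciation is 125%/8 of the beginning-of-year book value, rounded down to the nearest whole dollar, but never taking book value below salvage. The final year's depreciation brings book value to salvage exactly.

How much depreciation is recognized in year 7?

$5,090

Depreciable base = $90,285 − $3,700 = $86,585.
Year 1: ⌊$90,285 × 125%/8⌋ = $14,107. Book value $76,178.
Year 2: ⌊$76,178 × 125%/8⌋ = $11,902. Book value $64,276.
Year 3: ⌊$64,276 × 125%/8⌋ = $10,043. Book value $54,233.
Year 4: ⌊$54,233 × 125%/8⌋ = $8,473. Book value $45,760.
Year 5: ⌊$45,760 × 125%/8⌋ = $7,150. Book value $38,610.
Year 6: ⌊$38,610 × 125%/8⌋ = $6,032. Book value $32,578.
Year 7: ⌊$32,578 × 125%/8⌋ = $5,090. Book value $27,488.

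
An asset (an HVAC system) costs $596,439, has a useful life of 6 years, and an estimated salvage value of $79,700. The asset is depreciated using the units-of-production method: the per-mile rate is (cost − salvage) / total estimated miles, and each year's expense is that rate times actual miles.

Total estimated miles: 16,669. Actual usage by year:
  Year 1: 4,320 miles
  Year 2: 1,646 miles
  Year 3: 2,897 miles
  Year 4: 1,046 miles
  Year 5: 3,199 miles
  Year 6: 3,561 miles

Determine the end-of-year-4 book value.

$289,260

Depreciable base = $596,439 − $79,700 = $516,739.
Rate = $516,739 / 16,669 miles = $31 per mile.
Year 1: 4,320 × $31 = $133,920. Book value $462,519.
Year 2: 1,646 × $31 = $51,026. Book value $411,493.
Year 3: 2,897 × $31 = $89,807. Book value $321,686.
Year 4: 1,046 × $31 = $32,426. Book value $289,260.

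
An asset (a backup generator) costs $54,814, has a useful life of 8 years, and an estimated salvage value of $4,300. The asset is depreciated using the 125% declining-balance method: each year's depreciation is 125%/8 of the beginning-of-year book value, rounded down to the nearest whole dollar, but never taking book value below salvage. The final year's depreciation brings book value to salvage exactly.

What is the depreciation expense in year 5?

$4,341

Depreciable base = $54,814 − $4,300 = $50,514.
Year 1: ⌊$54,814 × 125%/8⌋ = $8,564. Book value $46,250.
Year 2: ⌊$46,250 × 125%/8⌋ = $7,226. Book value $39,024.
Year 3: ⌊$39,024 × 125%/8⌋ = $6,097. Book value $32,927.
Year 4: ⌊$32,927 × 125%/8⌋ = $5,144. Book value $27,783.
Year 5: ⌊$27,783 × 125%/8⌋ = $4,341. Book value $23,442.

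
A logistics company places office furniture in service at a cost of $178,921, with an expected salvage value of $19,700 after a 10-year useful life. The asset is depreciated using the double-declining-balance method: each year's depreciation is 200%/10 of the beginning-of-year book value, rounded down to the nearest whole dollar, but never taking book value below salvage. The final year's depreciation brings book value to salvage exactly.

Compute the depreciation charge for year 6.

$11,726

Depreciable base = $178,921 − $19,700 = $159,221.
Year 1: ⌊$178,921 × 200%/10⌋ = $35,784. Book value $143,137.
Year 2: ⌊$143,137 × 200%/10⌋ = $28,627. Book value $114,510.
Year 3: ⌊$114,510 × 200%/10⌋ = $22,902. Book value $91,608.
Year 4: ⌊$91,608 × 200%/10⌋ = $18,321. Book value $73,287.
Year 5: ⌊$73,287 × 200%/10⌋ = $14,657. Book value $58,630.
Year 6: ⌊$58,630 × 200%/10⌋ = $11,726. Book value $46,904.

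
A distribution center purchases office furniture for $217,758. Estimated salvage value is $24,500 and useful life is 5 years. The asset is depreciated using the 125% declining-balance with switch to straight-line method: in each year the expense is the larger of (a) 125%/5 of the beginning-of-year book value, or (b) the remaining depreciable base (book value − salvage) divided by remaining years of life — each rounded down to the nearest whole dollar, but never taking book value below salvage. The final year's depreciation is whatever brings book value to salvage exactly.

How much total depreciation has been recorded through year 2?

Depreciable base = $217,758 − $24,500 = $193,258.
Year 1: DB = ⌊$217,758 × 125%/5⌋ = $54,439; SL = ⌊$193,258/5⌋ = $38,651 → take DB $54,439. Book value $163,319.
Year 2: DB = ⌊$163,319 × 125%/5⌋ = $40,829; SL = ⌊$138,819/4⌋ = $34,704 → take DB $40,829. Book value $122,490.
Accumulated through year 2 = $217,758 − $122,490 = $95,268.

$95,268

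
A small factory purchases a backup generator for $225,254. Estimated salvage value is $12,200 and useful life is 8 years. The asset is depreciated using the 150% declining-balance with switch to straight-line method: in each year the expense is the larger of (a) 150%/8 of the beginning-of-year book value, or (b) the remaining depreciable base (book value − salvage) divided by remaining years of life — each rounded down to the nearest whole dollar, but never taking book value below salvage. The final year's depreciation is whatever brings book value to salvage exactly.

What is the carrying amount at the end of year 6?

Depreciable base = $225,254 − $12,200 = $213,054.
Year 1: DB = ⌊$225,254 × 150%/8⌋ = $42,235; SL = ⌊$213,054/8⌋ = $26,631 → take DB $42,235. Book value $183,019.
Year 2: DB = ⌊$183,019 × 150%/8⌋ = $34,316; SL = ⌊$170,819/7⌋ = $24,402 → take DB $34,316. Book value $148,703.
Year 3: DB = ⌊$148,703 × 150%/8⌋ = $27,881; SL = ⌊$136,503/6⌋ = $22,750 → take DB $27,881. Book value $120,822.
Year 4: DB = ⌊$120,822 × 150%/8⌋ = $22,654; SL = ⌊$108,622/5⌋ = $21,724 → take DB $22,654. Book value $98,168.
Year 5: DB = ⌊$98,168 × 150%/8⌋ = $18,406; SL = ⌊$85,968/4⌋ = $21,492 → take SL $21,492. Book value $76,676.
Year 6: DB = ⌊$76,676 × 150%/8⌋ = $14,376; SL = ⌊$64,476/3⌋ = $21,492 → take SL $21,492. Book value $55,184.

$55,184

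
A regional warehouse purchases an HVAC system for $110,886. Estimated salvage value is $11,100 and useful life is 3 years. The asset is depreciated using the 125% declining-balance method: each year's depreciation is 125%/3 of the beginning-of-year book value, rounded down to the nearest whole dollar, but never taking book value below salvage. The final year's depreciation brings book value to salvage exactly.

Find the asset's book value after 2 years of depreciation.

$37,733

Depreciable base = $110,886 − $11,100 = $99,786.
Year 1: ⌊$110,886 × 125%/3⌋ = $46,202. Book value $64,684.
Year 2: ⌊$64,684 × 125%/3⌋ = $26,951. Book value $37,733.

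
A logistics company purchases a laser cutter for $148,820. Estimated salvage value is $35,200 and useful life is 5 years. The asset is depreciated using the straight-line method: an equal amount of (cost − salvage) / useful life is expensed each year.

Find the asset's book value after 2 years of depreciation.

$103,372

Depreciable base = $148,820 − $35,200 = $113,620.
Annual expense = $113,620 / 5 = $22,724.
End of year 1: book value $126,096.
End of year 2: book value $103,372.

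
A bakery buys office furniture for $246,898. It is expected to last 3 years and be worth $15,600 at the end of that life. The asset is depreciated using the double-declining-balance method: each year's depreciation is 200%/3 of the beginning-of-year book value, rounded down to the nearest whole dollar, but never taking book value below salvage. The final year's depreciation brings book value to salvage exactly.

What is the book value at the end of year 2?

$27,434

Depreciable base = $246,898 − $15,600 = $231,298.
Year 1: ⌊$246,898 × 200%/3⌋ = $164,598. Book value $82,300.
Year 2: ⌊$82,300 × 200%/3⌋ = $54,866. Book value $27,434.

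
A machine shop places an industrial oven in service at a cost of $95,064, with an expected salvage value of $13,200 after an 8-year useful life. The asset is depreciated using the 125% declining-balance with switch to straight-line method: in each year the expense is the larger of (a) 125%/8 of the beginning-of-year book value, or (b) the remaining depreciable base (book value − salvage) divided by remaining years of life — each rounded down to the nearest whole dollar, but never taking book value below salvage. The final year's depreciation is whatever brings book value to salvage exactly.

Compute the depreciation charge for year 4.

$8,922

Depreciable base = $95,064 − $13,200 = $81,864.
Year 1: DB = ⌊$95,064 × 125%/8⌋ = $14,853; SL = ⌊$81,864/8⌋ = $10,233 → take DB $14,853. Book value $80,211.
Year 2: DB = ⌊$80,211 × 125%/8⌋ = $12,532; SL = ⌊$67,011/7⌋ = $9,573 → take DB $12,532. Book value $67,679.
Year 3: DB = ⌊$67,679 × 125%/8⌋ = $10,574; SL = ⌊$54,479/6⌋ = $9,079 → take DB $10,574. Book value $57,105.
Year 4: DB = ⌊$57,105 × 125%/8⌋ = $8,922; SL = ⌊$43,905/5⌋ = $8,781 → take DB $8,922. Book value $48,183.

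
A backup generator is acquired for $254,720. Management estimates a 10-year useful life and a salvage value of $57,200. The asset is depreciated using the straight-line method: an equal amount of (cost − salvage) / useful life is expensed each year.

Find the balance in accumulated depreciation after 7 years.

$138,264

Depreciable base = $254,720 − $57,200 = $197,520.
Annual expense = $197,520 / 10 = $19,752.
End of year 1: book value $234,968.
End of year 2: book value $215,216.
End of year 3: book value $195,464.
End of year 4: book value $175,712.
End of year 5: book value $155,960.
End of year 6: book value $136,208.
End of year 7: book value $116,456.
Accumulated through year 7 = $254,720 − $116,456 = $138,264.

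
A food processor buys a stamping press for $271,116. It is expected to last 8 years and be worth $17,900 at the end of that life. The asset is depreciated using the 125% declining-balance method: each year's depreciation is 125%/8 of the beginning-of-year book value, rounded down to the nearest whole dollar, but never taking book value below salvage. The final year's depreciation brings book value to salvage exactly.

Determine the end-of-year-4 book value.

$137,409

Depreciable base = $271,116 − $17,900 = $253,216.
Year 1: ⌊$271,116 × 125%/8⌋ = $42,361. Book value $228,755.
Year 2: ⌊$228,755 × 125%/8⌋ = $35,742. Book value $193,013.
Year 3: ⌊$193,013 × 125%/8⌋ = $30,158. Book value $162,855.
Year 4: ⌊$162,855 × 125%/8⌋ = $25,446. Book value $137,409.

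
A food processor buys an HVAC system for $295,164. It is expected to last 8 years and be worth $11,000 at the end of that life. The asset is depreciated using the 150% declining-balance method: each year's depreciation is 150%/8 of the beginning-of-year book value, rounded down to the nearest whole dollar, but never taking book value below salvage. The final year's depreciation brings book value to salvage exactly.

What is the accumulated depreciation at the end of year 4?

Depreciable base = $295,164 − $11,000 = $284,164.
Year 1: ⌊$295,164 × 150%/8⌋ = $55,343. Book value $239,821.
Year 2: ⌊$239,821 × 150%/8⌋ = $44,966. Book value $194,855.
Year 3: ⌊$194,855 × 150%/8⌋ = $36,535. Book value $158,320.
Year 4: ⌊$158,320 × 150%/8⌋ = $29,685. Book value $128,635.
Accumulated through year 4 = $295,164 − $128,635 = $166,529.

$166,529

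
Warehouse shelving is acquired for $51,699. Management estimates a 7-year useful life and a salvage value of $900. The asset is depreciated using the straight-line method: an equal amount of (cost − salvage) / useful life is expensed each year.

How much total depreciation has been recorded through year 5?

Depreciable base = $51,699 − $900 = $50,799.
Annual expense = $50,799 / 7 = $7,257.
End of year 1: book value $44,442.
End of year 2: book value $37,185.
End of year 3: book value $29,928.
End of year 4: book value $22,671.
End of year 5: book value $15,414.
Accumulated through year 5 = $51,699 − $15,414 = $36,285.

$36,285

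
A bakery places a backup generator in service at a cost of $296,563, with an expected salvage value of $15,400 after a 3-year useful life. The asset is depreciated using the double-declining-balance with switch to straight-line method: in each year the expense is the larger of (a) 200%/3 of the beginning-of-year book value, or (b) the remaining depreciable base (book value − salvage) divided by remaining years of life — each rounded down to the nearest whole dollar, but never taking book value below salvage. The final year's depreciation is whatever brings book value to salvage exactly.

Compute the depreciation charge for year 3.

$17,552

Depreciable base = $296,563 − $15,400 = $281,163.
Year 1: DB = ⌊$296,563 × 200%/3⌋ = $197,708; SL = ⌊$281,163/3⌋ = $93,721 → take DB $197,708. Book value $98,855.
Year 2: DB = ⌊$98,855 × 200%/3⌋ = $65,903; SL = ⌊$83,455/2⌋ = $41,727 → take DB $65,903. Book value $32,952.
Year 3 (final): $32,952 − $15,400 = $17,552. Book value $15,400.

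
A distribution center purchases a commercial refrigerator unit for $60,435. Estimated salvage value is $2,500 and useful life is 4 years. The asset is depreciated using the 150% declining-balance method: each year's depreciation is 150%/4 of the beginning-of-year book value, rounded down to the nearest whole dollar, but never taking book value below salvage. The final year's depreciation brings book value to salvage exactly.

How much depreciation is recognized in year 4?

Depreciable base = $60,435 − $2,500 = $57,935.
Year 1: ⌊$60,435 × 150%/4⌋ = $22,663. Book value $37,772.
Year 2: ⌊$37,772 × 150%/4⌋ = $14,164. Book value $23,608.
Year 3: ⌊$23,608 × 150%/4⌋ = $8,853. Book value $14,755.
Year 4 (final): $14,755 − $2,500 = $12,255. Book value $2,500.

$12,255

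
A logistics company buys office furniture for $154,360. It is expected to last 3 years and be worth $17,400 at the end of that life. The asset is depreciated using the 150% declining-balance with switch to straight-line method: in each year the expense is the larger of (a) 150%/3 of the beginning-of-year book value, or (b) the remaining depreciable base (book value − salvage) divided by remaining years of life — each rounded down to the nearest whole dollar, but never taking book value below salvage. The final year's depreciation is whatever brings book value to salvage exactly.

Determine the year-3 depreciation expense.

$21,190

Depreciable base = $154,360 − $17,400 = $136,960.
Year 1: DB = ⌊$154,360 × 150%/3⌋ = $77,180; SL = ⌊$136,960/3⌋ = $45,653 → take DB $77,180. Book value $77,180.
Year 2: DB = ⌊$77,180 × 150%/3⌋ = $38,590; SL = ⌊$59,780/2⌋ = $29,890 → take DB $38,590. Book value $38,590.
Year 3 (final): $38,590 − $17,400 = $21,190. Book value $17,400.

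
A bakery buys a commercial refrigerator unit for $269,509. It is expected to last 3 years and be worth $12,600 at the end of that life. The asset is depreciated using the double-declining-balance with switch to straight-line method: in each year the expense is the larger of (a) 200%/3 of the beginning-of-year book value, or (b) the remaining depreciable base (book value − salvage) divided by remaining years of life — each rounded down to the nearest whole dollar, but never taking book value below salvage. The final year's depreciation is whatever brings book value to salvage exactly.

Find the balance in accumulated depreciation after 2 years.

$239,563

Depreciable base = $269,509 − $12,600 = $256,909.
Year 1: DB = ⌊$269,509 × 200%/3⌋ = $179,672; SL = ⌊$256,909/3⌋ = $85,636 → take DB $179,672. Book value $89,837.
Year 2: DB = ⌊$89,837 × 200%/3⌋ = $59,891; SL = ⌊$77,237/2⌋ = $38,618 → take DB $59,891. Book value $29,946.
Accumulated through year 2 = $269,509 − $29,946 = $239,563.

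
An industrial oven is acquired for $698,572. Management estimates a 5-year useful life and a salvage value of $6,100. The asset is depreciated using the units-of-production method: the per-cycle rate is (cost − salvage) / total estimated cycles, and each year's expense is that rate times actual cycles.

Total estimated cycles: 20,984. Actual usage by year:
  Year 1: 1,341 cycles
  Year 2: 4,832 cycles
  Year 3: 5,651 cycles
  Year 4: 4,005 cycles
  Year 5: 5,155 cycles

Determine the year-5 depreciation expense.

Depreciable base = $698,572 − $6,100 = $692,472.
Rate = $692,472 / 20,984 cycles = $33 per cycle.
Year 1: 1,341 × $33 = $44,253. Book value $654,319.
Year 2: 4,832 × $33 = $159,456. Book value $494,863.
Year 3: 5,651 × $33 = $186,483. Book value $308,380.
Year 4: 4,005 × $33 = $132,165. Book value $176,215.
Year 5: 5,155 × $33 = $170,115. Book value $6,100.

$170,115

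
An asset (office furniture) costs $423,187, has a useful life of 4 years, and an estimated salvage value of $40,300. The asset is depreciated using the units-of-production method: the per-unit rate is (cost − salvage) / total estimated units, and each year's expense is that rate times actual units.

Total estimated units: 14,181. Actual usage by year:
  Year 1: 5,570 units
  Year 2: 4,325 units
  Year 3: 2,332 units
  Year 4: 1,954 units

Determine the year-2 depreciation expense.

$116,775

Depreciable base = $423,187 − $40,300 = $382,887.
Rate = $382,887 / 14,181 units = $27 per unit.
Year 1: 5,570 × $27 = $150,390. Book value $272,797.
Year 2: 4,325 × $27 = $116,775. Book value $156,022.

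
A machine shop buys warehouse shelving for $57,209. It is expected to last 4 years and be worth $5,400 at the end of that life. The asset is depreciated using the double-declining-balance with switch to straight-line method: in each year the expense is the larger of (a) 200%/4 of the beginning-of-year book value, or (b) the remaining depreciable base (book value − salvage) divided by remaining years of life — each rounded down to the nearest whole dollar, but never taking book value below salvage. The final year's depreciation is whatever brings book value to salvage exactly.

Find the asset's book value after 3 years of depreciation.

Depreciable base = $57,209 − $5,400 = $51,809.
Year 1: DB = ⌊$57,209 × 200%/4⌋ = $28,604; SL = ⌊$51,809/4⌋ = $12,952 → take DB $28,604. Book value $28,605.
Year 2: DB = ⌊$28,605 × 200%/4⌋ = $14,302; SL = ⌊$23,205/3⌋ = $7,735 → take DB $14,302. Book value $14,303.
Year 3: DB = ⌊$14,303 × 200%/4⌋ = $7,151; SL = ⌊$8,903/2⌋ = $4,451 → take DB $7,151. Book value $7,152.

$7,152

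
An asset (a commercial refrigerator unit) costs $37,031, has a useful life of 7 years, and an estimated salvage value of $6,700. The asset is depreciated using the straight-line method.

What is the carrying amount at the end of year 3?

$24,032

Depreciable base = $37,031 − $6,700 = $30,331.
Annual expense = $30,331 / 7 = $4,333.
End of year 1: book value $32,698.
End of year 2: book value $28,365.
End of year 3: book value $24,032.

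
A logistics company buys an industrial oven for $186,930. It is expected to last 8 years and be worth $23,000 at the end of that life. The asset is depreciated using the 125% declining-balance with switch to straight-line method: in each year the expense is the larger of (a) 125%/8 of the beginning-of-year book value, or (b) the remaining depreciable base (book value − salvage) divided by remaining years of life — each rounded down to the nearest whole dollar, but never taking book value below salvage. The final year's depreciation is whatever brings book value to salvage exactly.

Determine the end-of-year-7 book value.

Depreciable base = $186,930 − $23,000 = $163,930.
Year 1: DB = ⌊$186,930 × 125%/8⌋ = $29,207; SL = ⌊$163,930/8⌋ = $20,491 → take DB $29,207. Book value $157,723.
Year 2: DB = ⌊$157,723 × 125%/8⌋ = $24,644; SL = ⌊$134,723/7⌋ = $19,246 → take DB $24,644. Book value $133,079.
Year 3: DB = ⌊$133,079 × 125%/8⌋ = $20,793; SL = ⌊$110,079/6⌋ = $18,346 → take DB $20,793. Book value $112,286.
Year 4: DB = ⌊$112,286 × 125%/8⌋ = $17,544; SL = ⌊$89,286/5⌋ = $17,857 → take SL $17,857. Book value $94,429.
Year 5: DB = ⌊$94,429 × 125%/8⌋ = $14,754; SL = ⌊$71,429/4⌋ = $17,857 → take SL $17,857. Book value $76,572.
Year 6: DB = ⌊$76,572 × 125%/8⌋ = $11,964; SL = ⌊$53,572/3⌋ = $17,857 → take SL $17,857. Book value $58,715.
Year 7: DB = ⌊$58,715 × 125%/8⌋ = $9,174; SL = ⌊$35,715/2⌋ = $17,857 → take SL $17,857. Book value $40,858.

$40,858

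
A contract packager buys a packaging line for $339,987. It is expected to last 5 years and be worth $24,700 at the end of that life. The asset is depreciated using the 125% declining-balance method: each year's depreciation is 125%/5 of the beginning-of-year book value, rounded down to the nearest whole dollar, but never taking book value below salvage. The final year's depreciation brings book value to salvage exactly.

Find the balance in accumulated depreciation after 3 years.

Depreciable base = $339,987 − $24,700 = $315,287.
Year 1: ⌊$339,987 × 125%/5⌋ = $84,996. Book value $254,991.
Year 2: ⌊$254,991 × 125%/5⌋ = $63,747. Book value $191,244.
Year 3: ⌊$191,244 × 125%/5⌋ = $47,811. Book value $143,433.
Accumulated through year 3 = $339,987 − $143,433 = $196,554.

$196,554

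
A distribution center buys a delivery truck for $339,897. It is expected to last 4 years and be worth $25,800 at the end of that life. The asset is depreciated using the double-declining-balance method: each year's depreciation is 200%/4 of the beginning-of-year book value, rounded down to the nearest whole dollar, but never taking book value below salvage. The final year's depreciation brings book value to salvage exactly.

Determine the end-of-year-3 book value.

Depreciable base = $339,897 − $25,800 = $314,097.
Year 1: ⌊$339,897 × 200%/4⌋ = $169,948. Book value $169,949.
Year 2: ⌊$169,949 × 200%/4⌋ = $84,974. Book value $84,975.
Year 3: ⌊$84,975 × 200%/4⌋ = $42,487. Book value $42,488.

$42,488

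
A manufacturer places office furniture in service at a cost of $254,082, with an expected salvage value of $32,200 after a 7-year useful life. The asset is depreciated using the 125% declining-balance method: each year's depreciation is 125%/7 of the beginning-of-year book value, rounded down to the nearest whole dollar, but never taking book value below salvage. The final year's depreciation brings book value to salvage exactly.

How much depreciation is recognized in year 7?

$45,856

Depreciable base = $254,082 − $32,200 = $221,882.
Year 1: ⌊$254,082 × 125%/7⌋ = $45,371. Book value $208,711.
Year 2: ⌊$208,711 × 125%/7⌋ = $37,269. Book value $171,442.
Year 3: ⌊$171,442 × 125%/7⌋ = $30,614. Book value $140,828.
Year 4: ⌊$140,828 × 125%/7⌋ = $25,147. Book value $115,681.
Year 5: ⌊$115,681 × 125%/7⌋ = $20,657. Book value $95,024.
Year 6: ⌊$95,024 × 125%/7⌋ = $16,968. Book value $78,056.
Year 7 (final): $78,056 − $32,200 = $45,856. Book value $32,200.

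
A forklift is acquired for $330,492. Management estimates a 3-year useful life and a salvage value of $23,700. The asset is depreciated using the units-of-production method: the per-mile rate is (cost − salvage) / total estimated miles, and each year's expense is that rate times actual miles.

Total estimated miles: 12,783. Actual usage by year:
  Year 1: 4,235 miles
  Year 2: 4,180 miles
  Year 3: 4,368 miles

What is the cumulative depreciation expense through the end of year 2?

Depreciable base = $330,492 − $23,700 = $306,792.
Rate = $306,792 / 12,783 miles = $24 per mile.
Year 1: 4,235 × $24 = $101,640. Book value $228,852.
Year 2: 4,180 × $24 = $100,320. Book value $128,532.
Accumulated through year 2 = $330,492 − $128,532 = $201,960.

$201,960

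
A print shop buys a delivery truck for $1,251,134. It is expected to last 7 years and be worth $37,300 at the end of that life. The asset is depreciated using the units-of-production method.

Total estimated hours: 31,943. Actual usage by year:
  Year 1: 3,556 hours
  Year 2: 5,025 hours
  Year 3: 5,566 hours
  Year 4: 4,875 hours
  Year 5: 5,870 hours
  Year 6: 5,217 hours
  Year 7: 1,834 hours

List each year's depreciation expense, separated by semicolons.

Depreciable base = $1,251,134 − $37,300 = $1,213,834.
Rate = $1,213,834 / 31,943 hours = $38 per hour.
Year 1: 3,556 × $38 = $135,128. Book value $1,116,006.
Year 2: 5,025 × $38 = $190,950. Book value $925,056.
Year 3: 5,566 × $38 = $211,508. Book value $713,548.
Year 4: 4,875 × $38 = $185,250. Book value $528,298.
Year 5: 5,870 × $38 = $223,060. Book value $305,238.
Year 6: 5,217 × $38 = $198,246. Book value $106,992.
Year 7: 1,834 × $38 = $69,692. Book value $37,300.

$135,128; $190,950; $211,508; $185,250; $223,060; $198,246; $69,692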